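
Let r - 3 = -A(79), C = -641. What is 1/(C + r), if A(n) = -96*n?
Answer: 1/6946 ≈ 0.00014397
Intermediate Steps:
r = 7587 (r = 3 - (-96)*79 = 3 - 1*(-7584) = 3 + 7584 = 7587)
1/(C + r) = 1/(-641 + 7587) = 1/6946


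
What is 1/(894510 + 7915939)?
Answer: 1/8810449 ≈ 1.1350e-7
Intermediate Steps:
1/(894510 + 7915939) = 1/8810449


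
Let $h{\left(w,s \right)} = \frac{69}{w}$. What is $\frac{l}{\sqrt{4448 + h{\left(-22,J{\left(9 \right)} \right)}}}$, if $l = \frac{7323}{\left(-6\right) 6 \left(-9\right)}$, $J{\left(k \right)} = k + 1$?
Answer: $\frac{2441 \sqrt{2151314}}{10560996} \approx 0.33901$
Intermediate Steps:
$J{\left(k \right)} = 1 + k$
$l = \frac{2441}{108}$ ($l = \frac{7323}{\left(-36\right) \left(-9\right)} = \frac{7323}{324} = 7323 \cdot \frac{1}{324} = \frac{2441}{108} \approx 22.602$)
$\frac{l}{\sqrt{4448 + h{\left(-22,J{\left(9 \right)} \right)}}} = \frac{2441}{108 \sqrt{4448 + \frac{69}{-22}}} = \frac{2441}{108 \sqrt{4448 + 69 \left(- \frac{1}{22}\right)}} = \frac{2441}{108 \sqrt{4448 - \frac{69}{22}}} = \frac{2441}{108 \sqrt{\frac{97787}{22}}} = \frac{2441}{108 \frac{\sqrt{2151314}}{22}} = \frac{2441 \frac{\sqrt{2151314}}{97787}}{108} = \frac{2441 \sqrt{2151314}}{10560996}$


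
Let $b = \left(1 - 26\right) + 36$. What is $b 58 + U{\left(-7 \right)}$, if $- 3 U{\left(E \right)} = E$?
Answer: $\frac{1921}{3} \approx 640.33$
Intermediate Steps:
$b = 11$ ($b = -25 + 36 = 11$)
$U{\left(E \right)} = - \frac{E}{3}$
$b 58 + U{\left(-7 \right)} = 11 \cdot 58 - - \frac{7}{3} = 638 + \frac{7}{3} = \frac{1921}{3}$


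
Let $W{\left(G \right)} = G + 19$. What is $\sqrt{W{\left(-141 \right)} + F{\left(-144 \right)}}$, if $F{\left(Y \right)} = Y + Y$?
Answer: $i \sqrt{410} \approx 20.248 i$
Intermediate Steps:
$W{\left(G \right)} = 19 + G$
$F{\left(Y \right)} = 2 Y$
$\sqrt{W{\left(-141 \right)} + F{\left(-144 \right)}} = \sqrt{\left(19 - 141\right) + 2 \left(-144\right)} = \sqrt{-122 - 288} = \sqrt{-410} = i \sqrt{410}$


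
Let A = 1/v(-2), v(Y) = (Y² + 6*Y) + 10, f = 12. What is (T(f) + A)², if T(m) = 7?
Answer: 225/4 ≈ 56.250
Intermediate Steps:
v(Y) = 10 + Y² + 6*Y
A = ½ (A = 1/(10 + (-2)² + 6*(-2)) = 1/(10 + 4 - 12) = 1/2 = ½ ≈ 0.50000)
(T(f) + A)² = (7 + ½)² = (15/2)² = 225/4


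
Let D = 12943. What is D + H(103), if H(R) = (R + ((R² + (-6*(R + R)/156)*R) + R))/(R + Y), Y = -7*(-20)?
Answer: 41016923/3159 ≈ 12984.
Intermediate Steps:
Y = 140
H(R) = (2*R + 12*R²/13)/(140 + R) (H(R) = (R + ((R² + (-6*(R + R)/156)*R) + R))/(R + 140) = (R + ((R² + (-12*R*(1/156))*R) + R))/(140 + R) = (R + ((R² + (-R/13)*R) + R))/(140 + R) = (R + ((R² - R²/13) + R))/(140 + R) = (R + (12*R²/13 + R))/(140 + R) = (R + (R + 12*R²/13))/(140 + R) = (2*R + 12*R²/13)/(140 + R))
D + H(103) = 12943 + (2/13)*103*(13 + 6*103)/(140 + 103) = 12943 + (2/13)*103*(13 + 618)/243 = 12943 + (2/13)*103*(1/243)*631 = 12943 + 129986/3159 = 41016923/3159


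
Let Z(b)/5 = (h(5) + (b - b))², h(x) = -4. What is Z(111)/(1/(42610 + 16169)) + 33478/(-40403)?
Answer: 189987801482/40403 ≈ 4.7023e+6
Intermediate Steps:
Z(b) = 80 (Z(b) = 5*(-4 + (b - b))² = 5*(-4 + 0)² = 5*(-4)² = 5*16 = 80)
Z(111)/(1/(42610 + 16169)) + 33478/(-40403) = 80/(1/(42610 + 16169)) + 33478/(-40403) = 80/(1/58779) + 33478*(-1/40403) = 80/(1/58779) - 33478/40403 = 80*58779 - 33478/40403 = 4702320 - 33478/40403 = 189987801482/40403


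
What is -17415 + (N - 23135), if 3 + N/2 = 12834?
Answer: -14888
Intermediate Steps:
N = 25662 (N = -6 + 2*12834 = -6 + 25668 = 25662)
-17415 + (N - 23135) = -17415 + (25662 - 23135) = -17415 + 2527 = -14888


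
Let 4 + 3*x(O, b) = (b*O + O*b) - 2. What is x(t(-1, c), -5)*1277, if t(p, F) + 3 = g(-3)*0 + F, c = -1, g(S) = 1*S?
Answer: 43418/3 ≈ 14473.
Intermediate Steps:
g(S) = S
t(p, F) = -3 + F (t(p, F) = -3 + (-3*0 + F) = -3 + (0 + F) = -3 + F)
x(O, b) = -2 + 2*O*b/3 (x(O, b) = -4/3 + ((b*O + O*b) - 2)/3 = -4/3 + ((O*b + O*b) - 2)/3 = -4/3 + (2*O*b - 2)/3 = -4/3 + (-2 + 2*O*b)/3 = -4/3 + (-⅔ + 2*O*b/3) = -2 + 2*O*b/3)
x(t(-1, c), -5)*1277 = (-2 + (⅔)*(-3 - 1)*(-5))*1277 = (-2 + (⅔)*(-4)*(-5))*1277 = (-2 + 40/3)*1277 = (34/3)*1277 = 43418/3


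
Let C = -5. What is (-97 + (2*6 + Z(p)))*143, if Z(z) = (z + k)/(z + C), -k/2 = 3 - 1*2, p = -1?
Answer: -24167/2 ≈ -12084.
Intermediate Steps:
k = -2 (k = -2*(3 - 1*2) = -2*(3 - 2) = -2*1 = -2)
Z(z) = (-2 + z)/(-5 + z) (Z(z) = (z - 2)/(z - 5) = (-2 + z)/(-5 + z))
(-97 + (2*6 + Z(p)))*143 = (-97 + (2*6 + (-2 - 1)/(-5 - 1)))*143 = (-97 + (12 - 3/(-6)))*143 = (-97 + (12 - ⅙*(-3)))*143 = (-97 + (12 + ½))*143 = (-97 + 25/2)*143 = -169/2*143 = -24167/2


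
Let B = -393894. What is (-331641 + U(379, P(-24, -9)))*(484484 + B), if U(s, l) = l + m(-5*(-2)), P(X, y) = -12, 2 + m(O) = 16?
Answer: -30043177010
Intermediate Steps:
m(O) = 14 (m(O) = -2 + 16 = 14)
U(s, l) = 14 + l (U(s, l) = l + 14 = 14 + l)
(-331641 + U(379, P(-24, -9)))*(484484 + B) = (-331641 + (14 - 12))*(484484 - 393894) = (-331641 + 2)*90590 = -331639*90590 = -30043177010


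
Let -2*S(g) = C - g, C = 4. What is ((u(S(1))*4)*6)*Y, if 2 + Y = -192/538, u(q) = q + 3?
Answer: -22824/269 ≈ -84.848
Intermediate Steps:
S(g) = -2 + g/2 (S(g) = -(4 - g)/2 = -2 + g/2)
u(q) = 3 + q
Y = -634/269 (Y = -2 - 192/538 = -2 - 192*1/538 = -2 - 96/269 = -634/269 ≈ -2.3569)
((u(S(1))*4)*6)*Y = (((3 + (-2 + (1/2)*1))*4)*6)*(-634/269) = (((3 + (-2 + 1/2))*4)*6)*(-634/269) = (((3 - 3/2)*4)*6)*(-634/269) = (((3/2)*4)*6)*(-634/269) = (6*6)*(-634/269) = 36*(-634/269) = -22824/269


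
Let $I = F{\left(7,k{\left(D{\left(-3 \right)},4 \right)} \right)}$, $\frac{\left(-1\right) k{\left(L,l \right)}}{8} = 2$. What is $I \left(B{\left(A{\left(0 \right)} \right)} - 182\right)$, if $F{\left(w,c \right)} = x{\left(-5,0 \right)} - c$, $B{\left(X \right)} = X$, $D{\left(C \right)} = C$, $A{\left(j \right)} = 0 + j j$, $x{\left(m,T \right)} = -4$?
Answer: $-2184$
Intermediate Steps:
$A{\left(j \right)} = j^{2}$ ($A{\left(j \right)} = 0 + j^{2} = j^{2}$)
$k{\left(L,l \right)} = -16$ ($k{\left(L,l \right)} = \left(-8\right) 2 = -16$)
$F{\left(w,c \right)} = -4 - c$
$I = 12$ ($I = -4 - -16 = -4 + 16 = 12$)
$I \left(B{\left(A{\left(0 \right)} \right)} - 182\right) = 12 \left(0^{2} - 182\right) = 12 \left(0 - 182\right) = 12 \left(-182\right) = -2184$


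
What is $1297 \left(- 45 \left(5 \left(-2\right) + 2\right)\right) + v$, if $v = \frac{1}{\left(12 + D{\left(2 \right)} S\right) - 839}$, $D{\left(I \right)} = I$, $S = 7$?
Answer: $\frac{379605959}{813} \approx 4.6692 \cdot 10^{5}$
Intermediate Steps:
$v = - \frac{1}{813}$ ($v = \frac{1}{\left(12 + 2 \cdot 7\right) - 839} = \frac{1}{\left(12 + 14\right) - 839} = \frac{1}{26 - 839} = \frac{1}{-813} = - \frac{1}{813} \approx -0.00123$)
$1297 \left(- 45 \left(5 \left(-2\right) + 2\right)\right) + v = 1297 \left(- 45 \left(5 \left(-2\right) + 2\right)\right) - \frac{1}{813} = 1297 \left(- 45 \left(-10 + 2\right)\right) - \frac{1}{813} = 1297 \left(\left(-45\right) \left(-8\right)\right) - \frac{1}{813} = 1297 \cdot 360 - \frac{1}{813} = 466920 - \frac{1}{813} = \frac{379605959}{813}$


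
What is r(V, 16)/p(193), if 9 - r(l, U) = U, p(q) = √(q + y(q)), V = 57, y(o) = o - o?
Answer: -7*√193/193 ≈ -0.50387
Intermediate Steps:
y(o) = 0
p(q) = √q (p(q) = √(q + 0) = √q)
r(l, U) = 9 - U
r(V, 16)/p(193) = (9 - 1*16)/(√193) = (9 - 16)*(√193/193) = -7*√193/193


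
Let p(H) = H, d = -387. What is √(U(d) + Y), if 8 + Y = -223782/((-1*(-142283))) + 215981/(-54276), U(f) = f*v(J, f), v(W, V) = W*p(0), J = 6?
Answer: I*√202054462191062021613/3861276054 ≈ 3.6813*I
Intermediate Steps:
v(W, V) = 0 (v(W, V) = W*0 = 0)
U(f) = 0 (U(f) = f*0 = 0)
Y = -104656833319/7722552108 (Y = -8 + (-223782/((-1*(-142283))) + 215981/(-54276)) = -8 + (-223782/142283 + 215981*(-1/54276)) = -8 + (-223782*1/142283 - 215981/54276) = -8 + (-223782/142283 - 215981/54276) = -8 - 42876416455/7722552108 = -104656833319/7722552108 ≈ -13.552)
√(U(d) + Y) = √(0 - 104656833319/7722552108) = √(-104656833319/7722552108) = I*√202054462191062021613/3861276054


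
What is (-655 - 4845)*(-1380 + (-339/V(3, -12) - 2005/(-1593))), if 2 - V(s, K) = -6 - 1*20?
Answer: 85301434625/11151 ≈ 7.6497e+6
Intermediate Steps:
V(s, K) = 28 (V(s, K) = 2 - (-6 - 1*20) = 2 - (-6 - 20) = 2 - 1*(-26) = 2 + 26 = 28)
(-655 - 4845)*(-1380 + (-339/V(3, -12) - 2005/(-1593))) = (-655 - 4845)*(-1380 + (-339/28 - 2005/(-1593))) = -5500*(-1380 + (-339*1/28 - 2005*(-1/1593))) = -5500*(-1380 + (-339/28 + 2005/1593)) = -5500*(-1380 - 483887/44604) = -5500*(-62037407/44604) = 85301434625/11151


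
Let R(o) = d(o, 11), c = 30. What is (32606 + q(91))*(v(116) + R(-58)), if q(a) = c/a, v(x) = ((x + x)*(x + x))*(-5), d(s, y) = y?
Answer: -798493766184/91 ≈ -8.7746e+9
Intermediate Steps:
R(o) = 11
v(x) = -20*x² (v(x) = ((2*x)*(2*x))*(-5) = (4*x²)*(-5) = -20*x²)
q(a) = 30/a
(32606 + q(91))*(v(116) + R(-58)) = (32606 + 30/91)*(-20*116² + 11) = (32606 + 30*(1/91))*(-20*13456 + 11) = (32606 + 30/91)*(-269120 + 11) = (2967176/91)*(-269109) = -798493766184/91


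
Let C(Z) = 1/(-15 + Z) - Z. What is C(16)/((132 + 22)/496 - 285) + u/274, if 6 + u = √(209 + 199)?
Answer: 297831/9672611 + √102/137 ≈ 0.10451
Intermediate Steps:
u = -6 + 2*√102 (u = -6 + √(209 + 199) = -6 + √408 = -6 + 2*√102 ≈ 14.199)
C(16)/((132 + 22)/496 - 285) + u/274 = ((1 - 1*16² + 15*16)/(-15 + 16))/((132 + 22)/496 - 285) + (-6 + 2*√102)/274 = ((1 - 1*256 + 240)/1)/(154*(1/496) - 285) + (-6 + 2*√102)*(1/274) = (1*(1 - 256 + 240))/(77/248 - 285) + (-3/137 + √102/137) = (1*(-15))/(-70603/248) + (-3/137 + √102/137) = -15*(-248/70603) + (-3/137 + √102/137) = 3720/70603 + (-3/137 + √102/137) = 297831/9672611 + √102/137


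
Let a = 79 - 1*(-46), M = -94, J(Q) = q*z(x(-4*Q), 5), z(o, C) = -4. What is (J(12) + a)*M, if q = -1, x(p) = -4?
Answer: -12126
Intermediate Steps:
J(Q) = 4 (J(Q) = -1*(-4) = 4)
a = 125 (a = 79 + 46 = 125)
(J(12) + a)*M = (4 + 125)*(-94) = 129*(-94) = -12126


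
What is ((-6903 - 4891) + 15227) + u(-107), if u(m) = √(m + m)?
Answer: 3433 + I*√214 ≈ 3433.0 + 14.629*I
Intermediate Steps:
u(m) = √2*√m (u(m) = √(2*m) = √2*√m)
((-6903 - 4891) + 15227) + u(-107) = ((-6903 - 4891) + 15227) + √2*√(-107) = (-11794 + 15227) + √2*(I*√107) = 3433 + I*√214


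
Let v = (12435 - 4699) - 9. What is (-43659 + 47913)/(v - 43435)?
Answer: -2127/17854 ≈ -0.11913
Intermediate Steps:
v = 7727 (v = 7736 - 9 = 7727)
(-43659 + 47913)/(v - 43435) = (-43659 + 47913)/(7727 - 43435) = 4254/(-35708) = 4254*(-1/35708) = -2127/17854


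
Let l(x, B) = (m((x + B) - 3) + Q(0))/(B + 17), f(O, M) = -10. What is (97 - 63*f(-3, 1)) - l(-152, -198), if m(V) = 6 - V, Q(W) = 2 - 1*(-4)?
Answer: 131952/181 ≈ 729.02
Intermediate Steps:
Q(W) = 6 (Q(W) = 2 + 4 = 6)
l(x, B) = (15 - B - x)/(17 + B) (l(x, B) = ((6 - ((x + B) - 3)) + 6)/(B + 17) = ((6 - ((B + x) - 3)) + 6)/(17 + B) = ((6 - (-3 + B + x)) + 6)/(17 + B) = ((6 + (3 - B - x)) + 6)/(17 + B) = ((9 - B - x) + 6)/(17 + B) = (15 - B - x)/(17 + B))
(97 - 63*f(-3, 1)) - l(-152, -198) = (97 - 63*(-10)) - (15 - 1*(-198) - 1*(-152))/(17 - 198) = (97 + 630) - (15 + 198 + 152)/(-181) = 727 - (-1)*365/181 = 727 - 1*(-365/181) = 727 + 365/181 = 131952/181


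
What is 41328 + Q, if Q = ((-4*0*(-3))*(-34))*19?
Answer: 41328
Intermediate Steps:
Q = 0 (Q = ((0*(-3))*(-34))*19 = (0*(-34))*19 = 0*19 = 0)
41328 + Q = 41328 + 0 = 41328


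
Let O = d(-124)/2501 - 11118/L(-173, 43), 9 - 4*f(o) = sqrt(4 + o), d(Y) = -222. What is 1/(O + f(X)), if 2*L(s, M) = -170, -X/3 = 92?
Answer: 332669064420/44274623826641 + 2502000400*I*sqrt(17)/44274623826641 ≈ 0.0075138 + 0.000233*I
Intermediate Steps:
X = -276 (X = -3*92 = -276)
L(s, M) = -85 (L(s, M) = (1/2)*(-170) = -85)
f(o) = 9/4 - sqrt(4 + o)/4
O = 1634544/12505 (O = -222/2501 - 11118/(-85) = -222*1/2501 - 11118*(-1/85) = -222/2501 + 654/5 = 1634544/12505 ≈ 130.71)
1/(O + f(X)) = 1/(1634544/12505 + (9/4 - sqrt(4 - 276)/4)) = 1/(1634544/12505 + (9/4 - I*sqrt(17))) = 1/(6650721/50020 - I*sqrt(17))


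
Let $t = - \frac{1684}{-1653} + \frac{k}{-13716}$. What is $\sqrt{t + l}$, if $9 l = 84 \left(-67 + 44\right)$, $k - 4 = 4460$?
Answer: $\frac{2 i \sqrt{2357506446141}}{209931} \approx 14.628 i$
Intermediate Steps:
$k = 4464$ ($k = 4 + 4460 = 4464$)
$l = - \frac{644}{3}$ ($l = \frac{84 \left(-67 + 44\right)}{9} = \frac{84 \left(-23\right)}{9} = \frac{1}{9} \left(-1932\right) = - \frac{644}{3} \approx -214.67$)
$t = \frac{145544}{209931}$ ($t = - \frac{1684}{-1653} + \frac{4464}{-13716} = \left(-1684\right) \left(- \frac{1}{1653}\right) + 4464 \left(- \frac{1}{13716}\right) = \frac{1684}{1653} - \frac{124}{381} = \frac{145544}{209931} \approx 0.69329$)
$\sqrt{t + l} = \sqrt{\frac{145544}{209931} - \frac{644}{3}} = \sqrt{- \frac{44919644}{209931}} = \frac{2 i \sqrt{2357506446141}}{209931}$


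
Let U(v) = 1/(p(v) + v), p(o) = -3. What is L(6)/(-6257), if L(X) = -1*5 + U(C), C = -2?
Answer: 26/31285 ≈ 0.00083107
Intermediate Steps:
U(v) = 1/(-3 + v)
L(X) = -26/5 (L(X) = -1*5 + 1/(-3 - 2) = -5 + 1/(-5) = -5 - ⅕ = -26/5)
L(6)/(-6257) = -26/5/(-6257) = -1/6257*(-26/5) = 26/31285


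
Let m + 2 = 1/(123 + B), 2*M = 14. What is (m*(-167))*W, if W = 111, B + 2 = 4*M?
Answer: 5505489/149 ≈ 36950.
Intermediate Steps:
M = 7 (M = (½)*14 = 7)
B = 26 (B = -2 + 4*7 = -2 + 28 = 26)
m = -297/149 (m = -2 + 1/(123 + 26) = -2 + 1/149 = -297/149 ≈ -1.9933)
(m*(-167))*W = -297/149*(-167)*111 = (49599/149)*111 = 5505489/149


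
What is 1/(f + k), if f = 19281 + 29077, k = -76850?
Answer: -1/28492 ≈ -3.5098e-5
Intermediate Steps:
f = 48358
1/(f + k) = 1/(48358 - 76850) = 1/(-28492) = -1/28492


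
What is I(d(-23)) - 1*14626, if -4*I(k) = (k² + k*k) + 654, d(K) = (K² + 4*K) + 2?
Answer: -111150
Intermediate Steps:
d(K) = 2 + K² + 4*K
I(k) = -327/2 - k²/2 (I(k) = -((k² + k*k) + 654)/4 = -((k² + k²) + 654)/4 = -(2*k² + 654)/4 = -(654 + 2*k²)/4 = -327/2 - k²/2)
I(d(-23)) - 1*14626 = (-327/2 - (2 + (-23)² + 4*(-23))²/2) - 1*14626 = (-327/2 - (2 + 529 - 92)²/2) - 14626 = (-327/2 - ½*439²) - 14626 = (-327/2 - ½*192721) - 14626 = (-327/2 - 192721/2) - 14626 = -96524 - 14626 = -111150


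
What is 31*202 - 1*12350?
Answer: -6088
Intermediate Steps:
31*202 - 1*12350 = 6262 - 12350 = -6088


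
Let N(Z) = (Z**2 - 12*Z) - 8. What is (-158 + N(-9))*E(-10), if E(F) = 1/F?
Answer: -23/10 ≈ -2.3000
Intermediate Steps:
N(Z) = -8 + Z**2 - 12*Z
(-158 + N(-9))*E(-10) = (-158 + (-8 + (-9)**2 - 12*(-9)))/(-10) = (-158 + (-8 + 81 + 108))*(-1/10) = (-158 + 181)*(-1/10) = 23*(-1/10) = -23/10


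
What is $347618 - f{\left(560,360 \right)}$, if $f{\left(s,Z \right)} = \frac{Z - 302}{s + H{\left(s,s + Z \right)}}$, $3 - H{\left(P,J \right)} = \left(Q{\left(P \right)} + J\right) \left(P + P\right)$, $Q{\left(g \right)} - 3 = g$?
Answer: $\frac{577183884404}{1660397} \approx 3.4762 \cdot 10^{5}$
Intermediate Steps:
$Q{\left(g \right)} = 3 + g$
$H{\left(P,J \right)} = 3 - 2 P \left(3 + J + P\right)$ ($H{\left(P,J \right)} = 3 - \left(\left(3 + P\right) + J\right) \left(P + P\right) = 3 - \left(3 + J + P\right) 2 P = 3 - 2 P \left(3 + J + P\right)$)
$f{\left(s,Z \right)} = \frac{-302 + Z}{3 + s - 2 s \left(3 + s\right) - 2 s \left(Z + s\right)}$ ($f{\left(s,Z \right)} = \frac{Z - 302}{s - \left(-3 + 2 s \left(3 + s\right) + 2 \left(s + Z\right) s\right)} = \frac{-302 + Z}{s - \left(-3 + 2 s \left(3 + s\right) + 2 \left(Z + s\right) s\right)} = \frac{-302 + Z}{s - \left(-3 + 2 s \left(3 + s\right) + 2 s \left(Z + s\right)\right)} = \frac{-302 + Z}{3 + s - 2 s \left(3 + s\right) - 2 s \left(Z + s\right)}$)
$347618 - f{\left(560,360 \right)} = 347618 - \frac{302 - 360}{-3 + 4 \cdot 560^{2} + 5 \cdot 560 + 2 \cdot 360 \cdot 560} = 347618 - \frac{302 - 360}{-3 + 4 \cdot 313600 + 2800 + 403200} = 347618 - \frac{1}{-3 + 1254400 + 2800 + 403200} \left(-58\right) = 347618 - \frac{1}{1660397} \left(-58\right) = 347618 - - \frac{58}{1660397} = 347618 + \frac{58}{1660397} = \frac{577183884404}{1660397}$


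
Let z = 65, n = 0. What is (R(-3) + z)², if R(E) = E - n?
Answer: 3844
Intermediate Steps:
R(E) = E (R(E) = E - 1*0 = E + 0 = E)
(R(-3) + z)² = (-3 + 65)² = 62² = 3844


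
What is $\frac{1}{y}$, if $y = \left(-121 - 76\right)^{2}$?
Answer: $\frac{1}{38809} \approx 2.5767 \cdot 10^{-5}$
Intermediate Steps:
$y = 38809$ ($y = \left(-197\right)^{2} = 38809$)
$\frac{1}{y} = \frac{1}{38809}$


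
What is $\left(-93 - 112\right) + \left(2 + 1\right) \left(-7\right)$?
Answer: $-226$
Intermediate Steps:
$\left(-93 - 112\right) + \left(2 + 1\right) \left(-7\right) = -205 + 3 \left(-7\right) = -205 - 21 = -226$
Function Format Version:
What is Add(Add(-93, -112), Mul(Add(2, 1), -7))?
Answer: -226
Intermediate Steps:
Add(Add(-93, -112), Mul(Add(2, 1), -7)) = Add(-205, Mul(3, -7)) = Add(-205, -21) = -226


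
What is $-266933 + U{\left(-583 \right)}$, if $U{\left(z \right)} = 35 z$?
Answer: $-287338$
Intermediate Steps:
$-266933 + U{\left(-583 \right)} = -266933 + 35 \left(-583\right) = -266933 - 20405 = -287338$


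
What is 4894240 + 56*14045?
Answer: 5680760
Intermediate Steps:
4894240 + 56*14045 = 4894240 + 786520 = 5680760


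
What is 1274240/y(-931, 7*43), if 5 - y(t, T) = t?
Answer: 159280/117 ≈ 1361.4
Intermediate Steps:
y(t, T) = 5 - t
1274240/y(-931, 7*43) = 1274240/(5 - 1*(-931)) = 1274240/(5 + 931) = 1274240/936 = 1274240*(1/936) = 159280/117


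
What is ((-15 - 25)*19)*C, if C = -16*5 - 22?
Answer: 77520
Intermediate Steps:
C = -102 (C = -80 - 22 = -102)
((-15 - 25)*19)*C = ((-15 - 25)*19)*(-102) = -40*19*(-102) = -760*(-102) = 77520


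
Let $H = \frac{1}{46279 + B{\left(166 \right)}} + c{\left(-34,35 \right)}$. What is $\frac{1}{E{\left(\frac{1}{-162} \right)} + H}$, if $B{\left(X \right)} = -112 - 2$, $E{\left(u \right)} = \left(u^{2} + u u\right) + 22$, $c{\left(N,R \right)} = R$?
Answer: $\frac{605777130}{34529355697} \approx 0.017544$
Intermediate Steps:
$E{\left(u \right)} = 22 + 2 u^{2}$ ($E{\left(u \right)} = \left(u^{2} + u^{2}\right) + 22 = 2 u^{2} + 22 = 22 + 2 u^{2}$)
$B{\left(X \right)} = -114$ ($B{\left(X \right)} = -112 - 2 = -114$)
$H = \frac{1615776}{46165}$ ($H = \frac{1}{46279 - 114} + 35 = \frac{1}{46165} + 35 = \frac{1615776}{46165} \approx 35.0$)
$\frac{1}{E{\left(\frac{1}{-162} \right)} + H} = \frac{1}{\left(22 + 2 \left(\frac{1}{-162}\right)^{2}\right) + \frac{1615776}{46165}} = \frac{1}{\left(22 + 2 \left(- \frac{1}{162}\right)^{2}\right) + \frac{1615776}{46165}} = \frac{1}{\left(22 + 2 \cdot \frac{1}{26244}\right) + \frac{1615776}{46165}} = \frac{1}{\left(22 + \frac{1}{13122}\right) + \frac{1615776}{46165}} = \frac{1}{\frac{288685}{13122} + \frac{1615776}{46165}} = \frac{1}{\frac{34529355697}{605777130}} = \frac{605777130}{34529355697}$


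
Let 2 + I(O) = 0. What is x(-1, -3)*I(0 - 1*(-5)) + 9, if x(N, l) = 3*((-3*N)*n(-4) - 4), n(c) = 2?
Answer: -3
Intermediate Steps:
I(O) = -2 (I(O) = -2 + 0 = -2)
x(N, l) = -12 - 18*N (x(N, l) = 3*(-3*N*2 - 4) = 3*(-6*N - 4) = 3*(-4 - 6*N) = -12 - 18*N)
x(-1, -3)*I(0 - 1*(-5)) + 9 = (-12 - 18*(-1))*(-2) + 9 = (-12 + 18)*(-2) + 9 = 6*(-2) + 9 = -12 + 9 = -3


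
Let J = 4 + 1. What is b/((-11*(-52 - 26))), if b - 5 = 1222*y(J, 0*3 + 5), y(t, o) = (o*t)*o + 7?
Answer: 161309/858 ≈ 188.01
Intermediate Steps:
J = 5
y(t, o) = 7 + t*o² (y(t, o) = t*o² + 7 = 7 + t*o²)
b = 161309 (b = 5 + 1222*(7 + 5*(0*3 + 5)²) = 5 + 1222*(7 + 5*(0 + 5)²) = 5 + 1222*(7 + 5*5²) = 5 + 1222*(7 + 5*25) = 5 + 1222*(7 + 125) = 5 + 1222*132 = 5 + 161304 = 161309)
b/((-11*(-52 - 26))) = 161309/((-11*(-52 - 26))) = 161309/((-11*(-78))) = 161309/858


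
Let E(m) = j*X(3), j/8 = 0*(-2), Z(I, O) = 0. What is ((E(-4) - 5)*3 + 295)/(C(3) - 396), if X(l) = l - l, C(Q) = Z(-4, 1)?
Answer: -70/99 ≈ -0.70707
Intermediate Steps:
C(Q) = 0
j = 0 (j = 8*(0*(-2)) = 8*0 = 0)
X(l) = 0
E(m) = 0 (E(m) = 0*0 = 0)
((E(-4) - 5)*3 + 295)/(C(3) - 396) = ((0 - 5)*3 + 295)/(0 - 396) = (-5*3 + 295)/(-396) = (-15 + 295)*(-1/396) = 280*(-1/396) = -70/99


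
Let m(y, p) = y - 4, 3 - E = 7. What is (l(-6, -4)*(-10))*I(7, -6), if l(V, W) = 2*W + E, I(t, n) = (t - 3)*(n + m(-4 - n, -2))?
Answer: -3840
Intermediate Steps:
E = -4 (E = 3 - 1*7 = 3 - 7 = -4)
m(y, p) = -4 + y
I(t, n) = 24 - 8*t (I(t, n) = (t - 3)*(n + (-4 + (-4 - n))) = (-3 + t)*(n + (-8 - n)) = (-3 + t)*(-8) = 24 - 8*t)
l(V, W) = -4 + 2*W (l(V, W) = 2*W - 4 = -4 + 2*W)
(l(-6, -4)*(-10))*I(7, -6) = ((-4 + 2*(-4))*(-10))*(24 - 8*7) = ((-4 - 8)*(-10))*(24 - 56) = -12*(-10)*(-32) = 120*(-32) = -3840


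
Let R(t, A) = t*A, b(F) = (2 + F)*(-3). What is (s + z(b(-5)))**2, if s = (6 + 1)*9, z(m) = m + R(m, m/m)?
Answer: 6561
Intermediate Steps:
b(F) = -6 - 3*F
R(t, A) = A*t
z(m) = 2*m (z(m) = m + (m/m)*m = m + 1*m = m + m = 2*m)
s = 63 (s = 7*9 = 63)
(s + z(b(-5)))**2 = (63 + 2*(-6 - 3*(-5)))**2 = (63 + 2*(-6 + 15))**2 = (63 + 2*9)**2 = (63 + 18)**2 = 81**2 = 6561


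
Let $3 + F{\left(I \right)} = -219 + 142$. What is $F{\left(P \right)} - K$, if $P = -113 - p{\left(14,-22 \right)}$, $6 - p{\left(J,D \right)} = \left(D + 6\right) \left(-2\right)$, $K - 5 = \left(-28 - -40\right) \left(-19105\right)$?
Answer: $229175$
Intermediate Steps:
$K = -229255$ ($K = 5 + \left(-28 - -40\right) \left(-19105\right) = 5 + \left(-28 + 40\right) \left(-19105\right) = 5 + 12 \left(-19105\right) = 5 - 229260 = -229255$)
$p{\left(J,D \right)} = 18 + 2 D$ ($p{\left(J,D \right)} = 6 - \left(D + 6\right) \left(-2\right) = 6 - \left(6 + D\right) \left(-2\right) = 6 - \left(-12 - 2 D\right) = 6 + \left(12 + 2 D\right) = 18 + 2 D$)
$P = -87$ ($P = -113 - \left(18 + 2 \left(-22\right)\right) = -113 - \left(18 - 44\right) = -113 - -26 = -113 + 26 = -87$)
$F{\left(I \right)} = -80$ ($F{\left(I \right)} = -3 + \left(-219 + 142\right) = -3 - 77 = -80$)
$F{\left(P \right)} - K = -80 - -229255 = -80 + 229255 = 229175$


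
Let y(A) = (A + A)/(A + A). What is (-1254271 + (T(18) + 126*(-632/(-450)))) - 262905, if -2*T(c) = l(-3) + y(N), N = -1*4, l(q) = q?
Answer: -37924951/25 ≈ -1.5170e+6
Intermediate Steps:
N = -4
y(A) = 1 (y(A) = (2*A)/((2*A)) = (2*A)*(1/(2*A)) = 1)
T(c) = 1 (T(c) = -(-3 + 1)/2 = -½*(-2) = 1)
(-1254271 + (T(18) + 126*(-632/(-450)))) - 262905 = (-1254271 + (1 + 126*(-632/(-450)))) - 262905 = (-1254271 + (1 + 126*(-632*(-1/450)))) - 262905 = (-1254271 + (1 + 126*(316/225))) - 262905 = (-1254271 + (1 + 4424/25)) - 262905 = (-1254271 + 4449/25) - 262905 = -31352326/25 - 262905 = -37924951/25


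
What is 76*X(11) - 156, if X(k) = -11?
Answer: -992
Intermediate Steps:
76*X(11) - 156 = 76*(-11) - 156 = -836 - 156 = -992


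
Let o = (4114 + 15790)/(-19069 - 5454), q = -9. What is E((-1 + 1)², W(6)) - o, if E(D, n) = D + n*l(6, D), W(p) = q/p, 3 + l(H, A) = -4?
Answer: 554791/49046 ≈ 11.312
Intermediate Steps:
l(H, A) = -7 (l(H, A) = -3 - 4 = -7)
W(p) = -9/p
E(D, n) = D - 7*n (E(D, n) = D + n*(-7) = D - 7*n)
o = -19904/24523 (o = 19904/(-24523) = 19904*(-1/24523) = -19904/24523 ≈ -0.81165)
E((-1 + 1)², W(6)) - o = ((-1 + 1)² - (-63)/6) - 1*(-19904/24523) = (0² - (-63)/6) + 19904/24523 = (0 - 7*(-3/2)) + 19904/24523 = (0 + 21/2) + 19904/24523 = 21/2 + 19904/24523 = 554791/49046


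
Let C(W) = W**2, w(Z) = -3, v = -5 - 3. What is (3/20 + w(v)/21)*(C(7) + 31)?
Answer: 4/7 ≈ 0.57143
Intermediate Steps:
v = -8
(3/20 + w(v)/21)*(C(7) + 31) = (3/20 - 3/21)*(7**2 + 31) = (3*(1/20) - 3*1/21)*(49 + 31) = (3/20 - 1/7)*80 = (1/140)*80 = 4/7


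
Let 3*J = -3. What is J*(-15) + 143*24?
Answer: 3447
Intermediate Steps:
J = -1 (J = (1/3)*(-3) = -1)
J*(-15) + 143*24 = -1*(-15) + 143*24 = 15 + 3432 = 3447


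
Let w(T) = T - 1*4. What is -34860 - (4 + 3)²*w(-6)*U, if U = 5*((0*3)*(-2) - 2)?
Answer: -39760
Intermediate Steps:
U = -10 (U = 5*(0*(-2) - 2) = 5*(0 - 2) = 5*(-2) = -10)
w(T) = -4 + T (w(T) = T - 4 = -4 + T)
-34860 - (4 + 3)²*w(-6)*U = -34860 - (4 + 3)²*(-4 - 6)*(-10) = -34860 - 7²*(-10)*(-10) = -34860 - 49*(-10)*(-10) = -34860 - (-490)*(-10) = -34860 - 1*4900 = -34860 - 4900 = -39760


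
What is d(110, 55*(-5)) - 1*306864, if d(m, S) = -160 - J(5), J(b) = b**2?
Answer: -307049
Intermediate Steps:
d(m, S) = -185 (d(m, S) = -160 - 1*5**2 = -160 - 1*25 = -160 - 25 = -185)
d(110, 55*(-5)) - 1*306864 = -185 - 1*306864 = -185 - 306864 = -307049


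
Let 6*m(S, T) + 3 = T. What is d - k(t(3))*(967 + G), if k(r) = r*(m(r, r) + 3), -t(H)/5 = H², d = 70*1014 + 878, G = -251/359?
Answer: -52255928/359 ≈ -1.4556e+5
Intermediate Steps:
G = -251/359 (G = -251*1/359 = -251/359 ≈ -0.69916)
d = 71858 (d = 70980 + 878 = 71858)
m(S, T) = -½ + T/6
t(H) = -5*H²
k(r) = r*(5/2 + r/6) (k(r) = r*((-½ + r/6) + 3) = r*(5/2 + r/6))
d - k(t(3))*(967 + G) = 71858 - (-5*3²)*(15 - 5*3²)/6*(967 - 251/359) = 71858 - (-5*9)*(15 - 5*9)/6*346902/359 = 71858 - (⅙)*(-45)*(15 - 45)*346902/359 = 71858 - (⅙)*(-45)*(-30)*346902/359 = 71858 - 225*346902/359 = 71858 - 1*78052950/359 = 71858 - 78052950/359 = -52255928/359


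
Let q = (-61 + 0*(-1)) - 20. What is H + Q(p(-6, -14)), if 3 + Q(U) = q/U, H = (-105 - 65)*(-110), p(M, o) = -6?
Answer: 37421/2 ≈ 18711.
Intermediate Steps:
H = 18700 (H = -170*(-110) = 18700)
q = -81 (q = (-61 + 0) - 20 = -61 - 20 = -81)
Q(U) = -3 - 81/U
H + Q(p(-6, -14)) = 18700 + (-3 - 81/(-6)) = 18700 + (-3 - 81*(-⅙)) = 18700 + (-3 + 27/2) = 18700 + 21/2 = 37421/2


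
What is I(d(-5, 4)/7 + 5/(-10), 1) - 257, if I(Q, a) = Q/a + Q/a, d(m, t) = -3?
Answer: -1812/7 ≈ -258.86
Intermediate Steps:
I(Q, a) = 2*Q/a
I(d(-5, 4)/7 + 5/(-10), 1) - 257 = 2*(-3/7 + 5/(-10))/1 - 257 = 2*(-3*⅐ + 5*(-⅒))*1 - 257 = 2*(-3/7 - ½)*1 - 257 = 2*(-13/14)*1 - 257 = -13/7 - 257 = -1812/7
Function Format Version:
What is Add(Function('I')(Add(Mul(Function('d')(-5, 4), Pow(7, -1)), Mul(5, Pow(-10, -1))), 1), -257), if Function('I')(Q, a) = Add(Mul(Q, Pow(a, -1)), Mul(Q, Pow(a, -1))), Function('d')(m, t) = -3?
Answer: Rational(-1812, 7) ≈ -258.86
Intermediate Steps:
Function('I')(Q, a) = Mul(2, Q, Pow(a, -1))
Add(Function('I')(Add(Mul(Function('d')(-5, 4), Pow(7, -1)), Mul(5, Pow(-10, -1))), 1), -257) = Add(Mul(2, Add(Mul(-3, Pow(7, -1)), Mul(5, Pow(-10, -1))), Pow(1, -1)), -257) = Add(Mul(2, Add(Mul(-3, Rational(1, 7)), Mul(5, Rational(-1, 10))), 1), -257) = Add(Mul(2, Add(Rational(-3, 7), Rational(-1, 2)), 1), -257) = Add(Mul(2, Rational(-13, 14), 1), -257) = Add(Rational(-13, 7), -257) = Rational(-1812, 7)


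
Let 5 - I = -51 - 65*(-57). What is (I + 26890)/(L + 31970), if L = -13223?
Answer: 7747/6249 ≈ 1.2397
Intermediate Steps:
I = -3649 (I = 5 - (-51 - 65*(-57)) = 5 - (-51 + 3705) = 5 - 1*3654 = 5 - 3654 = -3649)
(I + 26890)/(L + 31970) = (-3649 + 26890)/(-13223 + 31970) = 23241/18747 = 23241*(1/18747) = 7747/6249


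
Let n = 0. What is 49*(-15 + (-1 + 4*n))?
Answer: -784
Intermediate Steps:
49*(-15 + (-1 + 4*n)) = 49*(-15 + (-1 + 4*0)) = 49*(-15 + (-1 + 0)) = 49*(-15 - 1) = 49*(-16) = -784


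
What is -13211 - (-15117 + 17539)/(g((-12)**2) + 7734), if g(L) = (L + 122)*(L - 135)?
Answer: -66901715/5064 ≈ -13211.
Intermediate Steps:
g(L) = (-135 + L)*(122 + L) (g(L) = (122 + L)*(-135 + L) = (-135 + L)*(122 + L))
-13211 - (-15117 + 17539)/(g((-12)**2) + 7734) = -13211 - (-15117 + 17539)/((-16470 + ((-12)**2)**2 - 13*(-12)**2) + 7734) = -13211 - 2422/((-16470 + 144**2 - 13*144) + 7734) = -13211 - 2422/((-16470 + 20736 - 1872) + 7734) = -13211 - 2422/(2394 + 7734) = -13211 - 2422/10128 = -13211 - 1*1211/5064 = -13211 - 1211/5064 = -66901715/5064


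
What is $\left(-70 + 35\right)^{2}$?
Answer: $1225$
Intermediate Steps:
$\left(-70 + 35\right)^{2} = \left(-35\right)^{2} = 1225$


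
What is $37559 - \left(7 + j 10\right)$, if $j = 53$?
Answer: $37022$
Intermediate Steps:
$37559 - \left(7 + j 10\right) = 37559 - \left(7 + 53 \cdot 10\right) = 37559 - \left(7 + 530\right) = 37559 - 537 = 37022$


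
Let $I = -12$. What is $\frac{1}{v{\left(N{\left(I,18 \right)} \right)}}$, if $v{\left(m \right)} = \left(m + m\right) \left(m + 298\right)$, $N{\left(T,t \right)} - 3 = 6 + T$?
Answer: $- \frac{1}{1770} \approx -0.00056497$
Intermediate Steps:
$N{\left(T,t \right)} = 9 + T$ ($N{\left(T,t \right)} = 3 + \left(6 + T\right) = 9 + T$)
$v{\left(m \right)} = 2 m \left(298 + m\right)$
$\frac{1}{v{\left(N{\left(I,18 \right)} \right)}} = \frac{1}{2 \left(9 - 12\right) \left(298 + \left(9 - 12\right)\right)} = \frac{1}{2 \left(-3\right) \left(298 - 3\right)} = \frac{1}{2 \left(-3\right) 295} = \frac{1}{-1770} = - \frac{1}{1770}$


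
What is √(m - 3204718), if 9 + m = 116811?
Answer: 2*I*√771979 ≈ 1757.2*I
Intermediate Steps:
m = 116802 (m = -9 + 116811 = 116802)
√(m - 3204718) = √(116802 - 3204718) = √(-3087916) = 2*I*√771979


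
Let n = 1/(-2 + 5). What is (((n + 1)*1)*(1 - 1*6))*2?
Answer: -40/3 ≈ -13.333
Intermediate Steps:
n = ⅓ (n = 1/3 = ⅓ ≈ 0.33333)
(((n + 1)*1)*(1 - 1*6))*2 = (((⅓ + 1)*1)*(1 - 1*6))*2 = (((4/3)*1)*(1 - 6))*2 = ((4/3)*(-5))*2 = -20/3*2 = -40/3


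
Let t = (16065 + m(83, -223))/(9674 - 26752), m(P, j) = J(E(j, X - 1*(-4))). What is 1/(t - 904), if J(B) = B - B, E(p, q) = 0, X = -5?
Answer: -17078/15454577 ≈ -0.0011050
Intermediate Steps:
J(B) = 0
m(P, j) = 0
t = -16065/17078 (t = (16065 + 0)/(9674 - 26752) = 16065/(-17078) = 16065*(-1/17078) = -16065/17078 ≈ -0.94068)
1/(t - 904) = 1/(-16065/17078 - 904) = 1/(-15454577/17078) = -17078/15454577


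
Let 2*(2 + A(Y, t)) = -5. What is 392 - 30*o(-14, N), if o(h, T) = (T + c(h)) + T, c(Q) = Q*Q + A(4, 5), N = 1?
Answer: -5413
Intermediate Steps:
A(Y, t) = -9/2 (A(Y, t) = -2 + (½)*(-5) = -2 - 5/2 = -9/2)
c(Q) = -9/2 + Q² (c(Q) = Q*Q - 9/2 = Q² - 9/2 = -9/2 + Q²)
o(h, T) = -9/2 + h² + 2*T (o(h, T) = (T + (-9/2 + h²)) + T = (-9/2 + T + h²) + T = -9/2 + h² + 2*T)
392 - 30*o(-14, N) = 392 - 30*(-9/2 + (-14)² + 2*1) = 392 - 30*(-9/2 + 196 + 2) = 392 - 30*387/2 = 392 - 5805 = -5413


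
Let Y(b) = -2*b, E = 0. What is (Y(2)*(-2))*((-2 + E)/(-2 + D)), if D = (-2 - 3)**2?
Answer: -16/23 ≈ -0.69565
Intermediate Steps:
D = 25 (D = (-5)**2 = 25)
(Y(2)*(-2))*((-2 + E)/(-2 + D)) = (-2*2*(-2))*((-2 + 0)/(-2 + 25)) = (-4*(-2))*(-2/23) = 8*(-2*1/23) = 8*(-2/23) = -16/23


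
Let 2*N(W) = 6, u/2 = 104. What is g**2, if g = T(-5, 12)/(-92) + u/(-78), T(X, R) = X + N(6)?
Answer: 133225/19044 ≈ 6.9956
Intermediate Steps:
u = 208 (u = 2*104 = 208)
N(W) = 3 (N(W) = (1/2)*6 = 3)
T(X, R) = 3 + X (T(X, R) = X + 3 = 3 + X)
g = -365/138 (g = (3 - 5)/(-92) + 208/(-78) = -2*(-1/92) + 208*(-1/78) = 1/46 - 8/3 = -365/138 ≈ -2.6449)
g**2 = (-365/138)**2 = 133225/19044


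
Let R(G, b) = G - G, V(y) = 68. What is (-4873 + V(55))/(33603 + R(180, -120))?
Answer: -4805/33603 ≈ -0.14299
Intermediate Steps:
R(G, b) = 0
(-4873 + V(55))/(33603 + R(180, -120)) = (-4873 + 68)/(33603 + 0) = -4805/33603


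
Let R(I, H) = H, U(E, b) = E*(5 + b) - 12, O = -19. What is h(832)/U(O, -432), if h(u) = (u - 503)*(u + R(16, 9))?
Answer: 276689/8101 ≈ 34.155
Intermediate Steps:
U(E, b) = -12 + E*(5 + b)
h(u) = (-503 + u)*(9 + u) (h(u) = (u - 503)*(u + 9) = (-503 + u)*(9 + u))
h(832)/U(O, -432) = (-4527 + 832² - 494*832)/(-12 + 5*(-19) - 19*(-432)) = (-4527 + 692224 - 411008)/(-12 - 95 + 8208) = 276689/8101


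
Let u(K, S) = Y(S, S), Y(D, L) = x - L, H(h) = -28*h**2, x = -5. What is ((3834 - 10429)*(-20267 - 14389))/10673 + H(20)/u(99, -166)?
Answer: 5239718560/245479 ≈ 21345.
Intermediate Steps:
Y(D, L) = -5 - L
u(K, S) = -5 - S
((3834 - 10429)*(-20267 - 14389))/10673 + H(20)/u(99, -166) = ((3834 - 10429)*(-20267 - 14389))/10673 + (-28*20**2)/(-5 - 1*(-166)) = -6595*(-34656)*(1/10673) + (-28*400)/(-5 + 166) = 228556320*(1/10673) - 11200/161 = 228556320/10673 - 11200*1/161 = 228556320/10673 - 1600/23 = 5239718560/245479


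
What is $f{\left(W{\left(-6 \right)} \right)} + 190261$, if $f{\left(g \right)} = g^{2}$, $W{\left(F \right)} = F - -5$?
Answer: $190262$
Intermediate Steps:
$W{\left(F \right)} = 5 + F$ ($W{\left(F \right)} = F + 5 = 5 + F$)
$f{\left(W{\left(-6 \right)} \right)} + 190261 = \left(5 - 6\right)^{2} + 190261 = \left(-1\right)^{2} + 190261 = 1 + 190261 = 190262$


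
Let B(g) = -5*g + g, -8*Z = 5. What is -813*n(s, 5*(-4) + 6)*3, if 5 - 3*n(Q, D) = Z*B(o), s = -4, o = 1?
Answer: -4065/2 ≈ -2032.5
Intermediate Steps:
Z = -5/8 (Z = -⅛*5 = -5/8 ≈ -0.62500)
B(g) = -4*g
n(Q, D) = ⅚ (n(Q, D) = 5/3 - (-5)*(-4*1)/24 = 5/3 - (-5)*(-4)/24 = 5/3 - ⅓*5/2 = 5/3 - ⅚ = ⅚)
-813*n(s, 5*(-4) + 6)*3 = -1355*3/2 = -813*5/2 = -4065/2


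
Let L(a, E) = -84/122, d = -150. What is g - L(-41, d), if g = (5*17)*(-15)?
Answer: -77733/61 ≈ -1274.3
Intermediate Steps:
L(a, E) = -42/61 (L(a, E) = -84*1/122 = -42/61)
g = -1275 (g = 85*(-15) = -1275)
g - L(-41, d) = -1275 - 1*(-42/61) = -1275 + 42/61 = -77733/61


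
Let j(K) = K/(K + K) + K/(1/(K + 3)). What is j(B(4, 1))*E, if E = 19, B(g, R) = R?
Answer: 171/2 ≈ 85.500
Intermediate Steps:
j(K) = ½ + K*(3 + K) (j(K) = K/((2*K)) + K/(1/(3 + K)) = K*(1/(2*K)) + K*(3 + K) = ½ + K*(3 + K))
j(B(4, 1))*E = (½ + 1² + 3*1)*19 = (½ + 1 + 3)*19 = (9/2)*19 = 171/2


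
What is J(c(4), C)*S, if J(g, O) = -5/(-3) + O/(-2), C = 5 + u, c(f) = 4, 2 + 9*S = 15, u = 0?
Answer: -65/54 ≈ -1.2037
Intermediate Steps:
S = 13/9 (S = -2/9 + (⅑)*15 = -2/9 + 5/3 = 13/9 ≈ 1.4444)
C = 5 (C = 5 + 0 = 5)
J(g, O) = 5/3 - O/2 (J(g, O) = -5*(-⅓) + O*(-½) = 5/3 - O/2)
J(c(4), C)*S = (5/3 - ½*5)*(13/9) = (5/3 - 5/2)*(13/9) = -⅚*13/9 = -65/54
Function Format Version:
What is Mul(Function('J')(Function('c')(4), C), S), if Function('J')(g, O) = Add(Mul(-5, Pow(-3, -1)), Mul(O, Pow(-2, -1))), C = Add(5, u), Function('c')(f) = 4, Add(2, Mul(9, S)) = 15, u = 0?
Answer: Rational(-65, 54) ≈ -1.2037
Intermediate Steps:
S = Rational(13, 9) (S = Add(Rational(-2, 9), Mul(Rational(1, 9), 15)) = Add(Rational(-2, 9), Rational(5, 3)) = Rational(13, 9) ≈ 1.4444)
C = 5 (C = Add(5, 0) = 5)
Function('J')(g, O) = Add(Rational(5, 3), Mul(Rational(-1, 2), O)) (Function('J')(g, O) = Add(Mul(-5, Rational(-1, 3)), Mul(O, Rational(-1, 2))) = Add(Rational(5, 3), Mul(Rational(-1, 2), O)))
Mul(Function('J')(Function('c')(4), C), S) = Mul(Add(Rational(5, 3), Mul(Rational(-1, 2), 5)), Rational(13, 9)) = Mul(Add(Rational(5, 3), Rational(-5, 2)), Rational(13, 9)) = Mul(Rational(-5, 6), Rational(13, 9)) = Rational(-65, 54)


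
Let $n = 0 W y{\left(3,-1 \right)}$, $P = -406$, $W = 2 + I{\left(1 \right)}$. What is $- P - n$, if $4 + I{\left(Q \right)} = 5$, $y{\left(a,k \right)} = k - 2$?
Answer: $406$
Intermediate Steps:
$y{\left(a,k \right)} = -2 + k$
$I{\left(Q \right)} = 1$ ($I{\left(Q \right)} = -4 + 5 = 1$)
$W = 3$ ($W = 2 + 1 = 3$)
$n = 0$ ($n = 0 \cdot 3 \left(-2 - 1\right) = 0 \left(-3\right) = 0$)
$- P - n = \left(-1\right) \left(-406\right) - 0 = 406 + 0 = 406$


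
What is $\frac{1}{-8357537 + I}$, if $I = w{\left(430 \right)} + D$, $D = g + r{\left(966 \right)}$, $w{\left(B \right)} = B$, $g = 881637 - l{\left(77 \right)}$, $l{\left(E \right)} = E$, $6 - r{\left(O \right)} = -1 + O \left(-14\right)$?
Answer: $- \frac{1}{7462016} \approx -1.3401 \cdot 10^{-7}$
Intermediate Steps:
$r{\left(O \right)} = 7 + 14 O$ ($r{\left(O \right)} = 6 - \left(-1 + O \left(-14\right)\right) = 6 - \left(-1 - 14 O\right) = 6 + \left(1 + 14 O\right) = 7 + 14 O$)
$g = 881560$ ($g = 881637 - 77 = 881560$)
$D = 895091$ ($D = 881560 + \left(7 + 14 \cdot 966\right) = 881560 + \left(7 + 13524\right) = 881560 + 13531 = 895091$)
$I = 895521$ ($I = 430 + 895091 = 895521$)
$\frac{1}{-8357537 + I} = \frac{1}{-8357537 + 895521} = \frac{1}{-7462016} = - \frac{1}{7462016}$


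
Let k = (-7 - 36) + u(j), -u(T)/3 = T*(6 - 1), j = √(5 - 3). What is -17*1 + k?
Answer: -60 - 15*√2 ≈ -81.213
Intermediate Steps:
j = √2 ≈ 1.4142
u(T) = -15*T (u(T) = -3*T*(6 - 1) = -3*T*5 = -15*T)
k = -43 - 15*√2 (k = (-7 - 36) - 15*√2 = -43 - 15*√2 ≈ -64.213)
-17*1 + k = -17*1 + (-43 - 15*√2) = -17 + (-43 - 15*√2) = -60 - 15*√2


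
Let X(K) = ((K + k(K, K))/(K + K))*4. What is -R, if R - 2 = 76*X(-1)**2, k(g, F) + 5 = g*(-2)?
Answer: -4866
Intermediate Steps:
k(g, F) = -5 - 2*g (k(g, F) = -5 + g*(-2) = -5 - 2*g)
X(K) = 2*(-5 - K)/K (X(K) = ((K + (-5 - 2*K))/(K + K))*4 = ((-5 - K)/((2*K)))*4 = ((-5 - K)*(1/(2*K)))*4 = ((-5 - K)/(2*K))*4 = 2*(-5 - K)/K)
R = 4866 (R = 2 + 76*(-2 - 10/(-1))**2 = 2 + 76*(-2 - 10*(-1))**2 = 2 + 76*(-2 + 10)**2 = 2 + 76*8**2 = 2 + 76*64 = 2 + 4864 = 4866)
-R = -1*4866 = -4866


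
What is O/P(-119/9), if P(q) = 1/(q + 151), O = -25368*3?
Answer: -10485440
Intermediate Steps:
O = -76104
P(q) = 1/(151 + q)
O/P(-119/9) = -76104/(1/(151 - 119/9)) = -76104/(1/(1240/9)) = -76104/9/1240 = -76104*1240/9 = -10485440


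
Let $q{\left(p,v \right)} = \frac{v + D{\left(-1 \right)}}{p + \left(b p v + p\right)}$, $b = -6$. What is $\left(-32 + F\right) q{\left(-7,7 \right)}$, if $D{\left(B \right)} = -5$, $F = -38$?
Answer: $- \frac{1}{2} \approx -0.5$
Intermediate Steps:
$q{\left(p,v \right)} = \frac{-5 + v}{2 p - 6 p v}$ ($q{\left(p,v \right)} = \frac{v - 5}{p + \left(- 6 p v + p\right)} = \frac{-5 + v}{p - \left(- p + 6 p v\right)} = \frac{-5 + v}{2 p - 6 p v}$)
$\left(-32 + F\right) q{\left(-7,7 \right)} = \left(-32 - 38\right) \frac{5 - 7}{2 \left(-7\right) \left(-1 + 3 \cdot 7\right)} = - 70 \cdot \frac{1}{2} \left(- \frac{1}{7}\right) \frac{1}{-1 + 21} \left(5 - 7\right) = - 70 \cdot \frac{1}{2} \left(- \frac{1}{7}\right) \frac{1}{20} \left(-2\right) = \left(-70\right) \frac{1}{140} = - \frac{1}{2}$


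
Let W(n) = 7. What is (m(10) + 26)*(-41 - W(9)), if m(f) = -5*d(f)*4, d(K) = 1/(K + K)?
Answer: -1200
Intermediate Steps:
d(K) = 1/(2*K)
m(f) = -10/f (m(f) = -5/(2*f)*4 = -10/f)
(m(10) + 26)*(-41 - W(9)) = (-10/10 + 26)*(-41 - 1*7) = (-10*1/10 + 26)*(-41 - 7) = (-1 + 26)*(-48) = 25*(-48) = -1200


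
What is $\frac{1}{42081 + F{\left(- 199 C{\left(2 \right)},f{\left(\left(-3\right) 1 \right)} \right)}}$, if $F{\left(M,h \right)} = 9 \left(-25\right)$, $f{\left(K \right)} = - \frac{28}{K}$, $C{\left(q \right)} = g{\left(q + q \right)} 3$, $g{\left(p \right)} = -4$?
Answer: $\frac{1}{41856} \approx 2.3891 \cdot 10^{-5}$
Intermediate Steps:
$C{\left(q \right)} = -12$ ($C{\left(q \right)} = \left(-4\right) 3 = -12$)
$F{\left(M,h \right)} = -225$
$\frac{1}{42081 + F{\left(- 199 C{\left(2 \right)},f{\left(\left(-3\right) 1 \right)} \right)}} = \frac{1}{42081 - 225} = \frac{1}{41856}$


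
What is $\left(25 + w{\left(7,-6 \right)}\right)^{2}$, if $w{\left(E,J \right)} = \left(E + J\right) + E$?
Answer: $1089$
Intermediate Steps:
$w{\left(E,J \right)} = J + 2 E$
$\left(25 + w{\left(7,-6 \right)}\right)^{2} = \left(25 + \left(-6 + 2 \cdot 7\right)\right)^{2} = \left(25 + \left(-6 + 14\right)\right)^{2} = \left(25 + 8\right)^{2} = 33^{2} = 1089$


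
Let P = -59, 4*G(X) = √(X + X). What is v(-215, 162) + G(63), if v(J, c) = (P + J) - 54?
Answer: -328 + 3*√14/4 ≈ -325.19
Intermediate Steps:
G(X) = √2*√X/4 (G(X) = √(X + X)/4 = √(2*X)/4 = (√2*√X)/4 = √2*√X/4)
v(J, c) = -113 + J (v(J, c) = (-59 + J) - 54 = -113 + J)
v(-215, 162) + G(63) = (-113 - 215) + √2*√63/4 = -328 + √2*(3*√7)/4 = -328 + 3*√14/4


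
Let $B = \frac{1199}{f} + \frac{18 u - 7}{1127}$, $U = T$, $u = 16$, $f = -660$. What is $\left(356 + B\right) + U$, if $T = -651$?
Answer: $- \frac{20053883}{67620} \approx -296.57$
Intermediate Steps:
$U = -651$
$B = - \frac{105983}{67620}$ ($B = \frac{1199}{-660} + \frac{18 \cdot 16 - 7}{1127} = 1199 \left(- \frac{1}{660}\right) + \left(288 - 7\right) \frac{1}{1127} = - \frac{109}{60} + 281 \cdot \frac{1}{1127} = - \frac{109}{60} + \frac{281}{1127} = - \frac{105983}{67620} \approx -1.5673$)
$\left(356 + B\right) + U = \left(356 - \frac{105983}{67620}\right) - 651 = \frac{23966737}{67620} - 651 = - \frac{20053883}{67620}$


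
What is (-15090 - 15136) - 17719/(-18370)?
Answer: -555233901/18370 ≈ -30225.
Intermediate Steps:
(-15090 - 15136) - 17719/(-18370) = -30226 - 17719*(-1/18370) = -30226 + 17719/18370 = -555233901/18370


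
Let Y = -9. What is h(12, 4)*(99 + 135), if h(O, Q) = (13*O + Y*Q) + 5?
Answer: 29250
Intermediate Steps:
h(O, Q) = 5 - 9*Q + 13*O (h(O, Q) = (13*O - 9*Q) + 5 = (-9*Q + 13*O) + 5 = 5 - 9*Q + 13*O)
h(12, 4)*(99 + 135) = (5 - 9*4 + 13*12)*(99 + 135) = (5 - 36 + 156)*234 = 125*234 = 29250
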